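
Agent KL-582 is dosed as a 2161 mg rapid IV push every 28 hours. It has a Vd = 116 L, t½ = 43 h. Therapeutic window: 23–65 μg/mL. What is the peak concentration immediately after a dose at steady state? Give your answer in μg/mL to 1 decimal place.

51.3 μg/mL

k = ln2/t½ = ln2/43 ≈ 0.016120 h⁻¹; fraction remaining f = e^(−kτ) = e^(−0.016120×28) ≈ 0.6368.
At steady state, accumulation factor R = 1/(1 − e^(−kτ)) ≈ 2.7533.
Single-dose peak C₀ = D/Vd = 2161/116 ≈ 18.629 μg/mL.
Steady-state peak Cmax,ss = C₀·R ≈ 18.629 × 2.7533 ≈ 51.291 μg/mL.
Peak 51.3 μg/mL vs MTC 65 μg/mL: below toxic threshold.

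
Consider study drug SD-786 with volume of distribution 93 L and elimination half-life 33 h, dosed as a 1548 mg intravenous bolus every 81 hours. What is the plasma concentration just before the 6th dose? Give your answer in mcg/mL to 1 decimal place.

f = (1/2)^(τ/t½) = (1/2)^(81/33) ≈ 0.1824.
C₀ = D/Vd = 1548/93 ≈ 16.645 mcg/mL.
Before the 6th dose, 5 doses have been given. Superposition: Cmin = C₀·(f + f² + … + f^5).
≈ 16.645 × (0.1824 + 0.0333 + 0.0061 + 0.0011 + 0.0002) ≈ 16.645 × 0.2231 ≈ 3.713 mcg/mL.

3.7 mcg/mL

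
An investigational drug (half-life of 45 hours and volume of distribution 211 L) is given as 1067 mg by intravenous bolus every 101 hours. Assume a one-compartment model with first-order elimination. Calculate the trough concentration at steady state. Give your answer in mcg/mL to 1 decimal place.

τ/t½ = 101/45 ≈ 2.2444, so fraction remaining f = (1/2)^(101/45) ≈ 0.2110.
Accumulation ratio R = 1/(1 − f) ≈ 1/0.7890 ≈ 1.2674.
Single-dose peak C₀ = D/Vd = 1067/211 ≈ 5.057 mcg/mL.
Cmax,ss = C₀/(1 − f) ≈ 5.057/0.7890 ≈ 6.409 mcg/mL.
Steady-state trough Cmin,ss = Cmax,ss·f ≈ 6.409 × 0.2110 ≈ 1.352 mcg/mL.

1.4 mcg/mL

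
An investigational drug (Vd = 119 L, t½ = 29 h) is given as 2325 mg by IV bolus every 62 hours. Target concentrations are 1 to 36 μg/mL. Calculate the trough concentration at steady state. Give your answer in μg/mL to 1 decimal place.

τ/t½ = 62/29 ≈ 2.1379, so fraction remaining f = (1/2)^(62/29) ≈ 0.2272.
Each bolus raises the concentration by D/Vd = 2325/119 ≈ 19.538 μg/mL.
Steady-state trough Cmin,ss = C₀·f/(1−f) ≈ 19.538 × 0.2272/0.7728 ≈ 5.744 μg/mL.
Trough 5.7 μg/mL vs MEC 1 μg/mL: adequate.

5.7 μg/mL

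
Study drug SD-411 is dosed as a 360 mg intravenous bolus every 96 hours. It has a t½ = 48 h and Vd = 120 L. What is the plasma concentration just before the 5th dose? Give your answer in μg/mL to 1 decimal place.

f = (1/2)^(τ/t½) = (1/2)^(96/48) ≈ 0.2500.
C₀ = D/Vd = 360/120 ≈ 3.000 μg/mL.
Before the 5th dose, 4 doses have been given. Superposition: Cmin = C₀·(f + f² + … + f^4).
≈ 3.000 × (0.2500 + 0.0625 + 0.0156 + 0.0039) ≈ 3.000 × 0.3320 ≈ 0.996 μg/mL.

1.0 μg/mL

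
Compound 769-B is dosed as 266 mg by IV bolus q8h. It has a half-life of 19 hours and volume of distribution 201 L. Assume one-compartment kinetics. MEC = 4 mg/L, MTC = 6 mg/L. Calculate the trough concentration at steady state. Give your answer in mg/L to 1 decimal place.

3.9 mg/L

k = ln2/t½ = ln2/19 ≈ 0.036481 h⁻¹; fraction remaining f = e^(−kτ) = e^(−0.036481×8) ≈ 0.7469.
Accumulation ratio R = 1/(1 − f) ≈ 1/0.2531 ≈ 3.9510.
Single-dose peak C₀ = D/Vd = 266/201 ≈ 1.323 mg/L.
Steady-state peak Cmax,ss = C₀·R ≈ 1.323 × 3.9510 ≈ 5.227 mg/L.
Steady-state trough Cmin,ss = Cmax,ss·f ≈ 5.227 × 0.7469 ≈ 3.904 mg/L.
Trough 3.9 mg/L vs MEC 4 mg/L: subtherapeutic.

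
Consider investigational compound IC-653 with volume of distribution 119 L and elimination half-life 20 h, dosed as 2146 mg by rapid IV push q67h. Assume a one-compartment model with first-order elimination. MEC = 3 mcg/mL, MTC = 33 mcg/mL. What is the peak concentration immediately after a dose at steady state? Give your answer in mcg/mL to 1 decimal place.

τ/t½ = 67/20 ≈ 3.35, so fraction remaining f = (1/2)^(67/20) ≈ 0.0981.
At steady state, accumulation factor R = 1/(1 − e^(−kτ)) ≈ 1.1088.
Each bolus raises the concentration by D/Vd = 2146/119 ≈ 18.034 mcg/mL.
Steady-state peak Cmax,ss = C₀·R ≈ 18.034 × 1.1088 ≈ 19.996 mcg/mL.
Peak 20.0 mcg/mL vs MTC 33 mcg/mL: below toxic threshold.

20.0 mcg/mL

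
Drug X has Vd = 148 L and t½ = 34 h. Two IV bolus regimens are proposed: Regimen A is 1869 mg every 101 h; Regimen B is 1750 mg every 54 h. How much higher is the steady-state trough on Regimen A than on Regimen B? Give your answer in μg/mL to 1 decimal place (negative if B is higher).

-4.0 μg/mL

Regimen A: f = (1/2)^(101/34) ≈ 0.1276; Cmin,ss = (1869/148)·f/(1−f) ≈ 1.847 μg/mL.
Regimen B: f = (1/2)^(54/34) ≈ 0.3326; Cmin,ss = (1750/148)·f/(1−f) ≈ 5.893 μg/mL.
Difference ≈ 1.847 − 5.893 ≈ -4.046 μg/mL.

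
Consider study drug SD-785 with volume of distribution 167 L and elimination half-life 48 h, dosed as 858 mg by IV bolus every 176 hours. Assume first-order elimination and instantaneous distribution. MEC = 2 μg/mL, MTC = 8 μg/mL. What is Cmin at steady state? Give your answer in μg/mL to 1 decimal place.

0.4 μg/mL

k = ln2/t½ = ln2/48 ≈ 0.014441 h⁻¹; fraction remaining f = e^(−kτ) = e^(−0.014441×176) ≈ 0.0787.
Each bolus raises the concentration by D/Vd = 858/167 ≈ 5.138 μg/mL.
Steady-state trough Cmin,ss = C₀·f/(1−f) ≈ 5.138 × 0.0787/0.9213 ≈ 0.439 μg/mL.
Trough 0.4 μg/mL vs MEC 2 μg/mL: subtherapeutic.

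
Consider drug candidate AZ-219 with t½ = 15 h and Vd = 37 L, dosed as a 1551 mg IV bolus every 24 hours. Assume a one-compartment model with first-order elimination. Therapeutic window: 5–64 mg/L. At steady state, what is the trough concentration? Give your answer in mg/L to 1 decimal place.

k = ln2/t½ = ln2/15 ≈ 0.046210 h⁻¹; fraction remaining f = e^(−kτ) = e^(−0.046210×24) ≈ 0.3299.
Single-dose peak C₀ = D/Vd = 1551/37 ≈ 41.919 mg/L.
Steady-state trough Cmin,ss = C₀·f/(1−f) ≈ 41.919 × 0.3299/0.6701 ≈ 20.637 mg/L.
Trough 20.6 mg/L vs MEC 5 mg/L: adequate.

20.6 mg/L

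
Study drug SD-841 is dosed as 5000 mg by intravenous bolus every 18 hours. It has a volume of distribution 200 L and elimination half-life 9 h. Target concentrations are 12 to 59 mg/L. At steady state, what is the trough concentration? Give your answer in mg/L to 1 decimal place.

τ = 18 h = 2 half-lives, so f = (1/2)^2 = 0.25.
Accumulation ratio R = 1/(1 − f) = 1/0.75 = 4/3.
Single-dose peak C₀ = D/Vd = 5000/200 = 25 mg/L.
Steady-state peak Cmax,ss = C₀·R = 25 × 4/3 ≈ 33.333 mg/L.
Steady-state trough Cmin,ss = Cmax,ss·f ≈ 33.333 × 0.25 ≈ 8.333 mg/L.
Trough 8.3 mg/L vs MEC 12 mg/L: subtherapeutic.

8.3 mg/L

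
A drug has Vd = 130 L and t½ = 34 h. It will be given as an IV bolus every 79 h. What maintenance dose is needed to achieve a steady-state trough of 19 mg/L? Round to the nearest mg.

τ/t½ = 79/34 ≈ 2.3235, so f = (1/2)^(79/34) ≈ 0.199778.
Cmin,ss = (D/Vd)·f/(1−f), so D = Cmin,ss·Vd·(1−f)/f.
D = 19 × 130 × (1−f)/f ≈ 19 × 130 × 4.00556 ≈ 9893.73 mg.

9894 mg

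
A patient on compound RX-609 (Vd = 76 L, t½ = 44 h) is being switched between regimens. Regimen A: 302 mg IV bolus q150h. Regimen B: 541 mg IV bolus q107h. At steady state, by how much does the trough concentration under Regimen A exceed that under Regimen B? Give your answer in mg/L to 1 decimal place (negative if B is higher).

-1.2 mg/L

Regimen A: f = (1/2)^(150/44) ≈ 0.0941; Cmin,ss = (302/76)·f/(1−f) ≈ 0.413 mg/L.
Regimen B: f = (1/2)^(107/44) ≈ 0.1853; Cmin,ss = (541/76)·f/(1−f) ≈ 1.619 mg/L.
Difference ≈ 0.413 − 1.619 ≈ -1.206 mg/L.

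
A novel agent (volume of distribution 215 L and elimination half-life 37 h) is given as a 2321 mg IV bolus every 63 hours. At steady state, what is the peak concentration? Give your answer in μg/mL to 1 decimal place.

k = ln2/t½ = ln2/37 ≈ 0.018734 h⁻¹; fraction remaining f = e^(−kτ) = e^(−0.018734×63) ≈ 0.3072.
Accumulation ratio R = 1/(1 − f) ≈ 1/0.6928 ≈ 1.4434.
Single-dose peak C₀ = D/Vd = 2321/215 ≈ 10.795 μg/mL.
Steady-state peak Cmax,ss = C₀·R ≈ 10.795 × 1.4434 ≈ 15.582 μg/mL.

15.6 μg/mL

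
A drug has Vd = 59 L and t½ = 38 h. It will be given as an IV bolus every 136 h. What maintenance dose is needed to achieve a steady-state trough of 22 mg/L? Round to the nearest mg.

τ/t½ = 136/38 ≈ 3.5789, so f = (1/2)^(136/38) ≈ 0.083682.
Cmin,ss = (D/Vd)·f/(1−f), so D = Cmin,ss·Vd·(1−f)/f.
D = 22 × 59 × (1−f)/f ≈ 22 × 59 × 10.95000 ≈ 14213.10 mg.

14213 mg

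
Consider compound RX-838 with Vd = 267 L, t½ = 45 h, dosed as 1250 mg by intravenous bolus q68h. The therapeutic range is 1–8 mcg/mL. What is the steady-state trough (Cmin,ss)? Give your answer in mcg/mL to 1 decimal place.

k = ln2/t½ = ln2/45 ≈ 0.015403 h⁻¹; fraction remaining f = e^(−kτ) = e^(−0.015403×68) ≈ 0.3508.
At steady state, accumulation factor R = 1/(1 − e^(−kτ)) ≈ 1.5404.
Each bolus raises the concentration by D/Vd = 1250/267 ≈ 4.682 mcg/mL.
Steady-state peak Cmax,ss = C₀·R ≈ 4.682 × 1.5404 ≈ 7.212 mcg/mL.
One interval later, Cmin,ss = Cmax,ss·e^(−kτ) ≈ 7.212 × 0.3508 ≈ 2.530 mcg/mL.
Trough 2.5 mcg/mL vs MEC 1 mcg/mL: adequate.

2.5 mcg/mL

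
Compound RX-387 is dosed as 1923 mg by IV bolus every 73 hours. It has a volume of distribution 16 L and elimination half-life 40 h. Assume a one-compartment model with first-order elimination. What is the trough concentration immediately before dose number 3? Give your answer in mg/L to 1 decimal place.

f = (1/2)^(τ/t½) = (1/2)^(73/40) ≈ 0.2822.
C₀ = D/Vd = 1923/16 ≈ 120.188 mg/L.
Before the 3rd dose, 2 doses have been given. Superposition: Cmin = C₀·(f + f²).
≈ 120.188 × (0.2822 + 0.0796) ≈ 120.188 × 0.3618 ≈ 43.484 mg/L.

43.5 mg/L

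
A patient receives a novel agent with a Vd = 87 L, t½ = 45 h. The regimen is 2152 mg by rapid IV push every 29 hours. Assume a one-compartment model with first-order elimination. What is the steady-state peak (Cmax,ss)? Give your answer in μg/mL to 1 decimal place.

68.7 μg/mL

k = ln2/t½ = ln2/45 ≈ 0.015403 h⁻¹; fraction remaining f = e^(−kτ) = e^(−0.015403×29) ≈ 0.6397.
Accumulation ratio R = 1/(1 − f) ≈ 1/0.3603 ≈ 2.7755.
Single-dose peak C₀ = D/Vd = 2152/87 ≈ 24.736 μg/mL.
Steady-state peak Cmax,ss = C₀·R ≈ 24.736 × 2.7755 ≈ 68.655 μg/mL.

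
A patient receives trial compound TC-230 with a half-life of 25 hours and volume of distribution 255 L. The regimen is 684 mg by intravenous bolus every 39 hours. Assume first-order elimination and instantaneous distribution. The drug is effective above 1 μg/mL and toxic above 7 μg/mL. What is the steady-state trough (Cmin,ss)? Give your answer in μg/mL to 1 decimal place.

1.4 μg/mL

Over one 39-h interval, 39/25 ≈ 1.56 half-lives elapse, leaving f ≈ 0.3392 of each dose.
Accumulation ratio R = 1/(1 − f) ≈ 1/0.6608 ≈ 1.5133.
Single-dose peak C₀ = D/Vd = 684/255 ≈ 2.682 μg/mL.
Steady-state peak Cmax,ss = C₀·R ≈ 2.682 × 1.5133 ≈ 4.059 μg/mL.
One interval later, Cmin,ss = Cmax,ss·e^(−kτ) ≈ 4.059 × 0.3392 ≈ 1.377 μg/mL.
Trough 1.4 μg/mL vs MEC 1 μg/mL: adequate.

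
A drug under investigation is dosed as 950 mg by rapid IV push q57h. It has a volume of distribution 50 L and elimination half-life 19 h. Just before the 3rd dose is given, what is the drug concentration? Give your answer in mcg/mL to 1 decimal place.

f = (1/2)^(τ/t½) = (1/2)^(57/19) ≈ 0.1250.
C₀ = D/Vd = 950/50 ≈ 19.000 mcg/mL.
Before the 3rd dose, 2 doses have been given. Superposition: Cmin = C₀·(f + f²).
≈ 19.000 × (0.1250 + 0.0156) ≈ 19.000 × 0.1406 ≈ 2.671 mcg/mL.

2.7 mcg/mL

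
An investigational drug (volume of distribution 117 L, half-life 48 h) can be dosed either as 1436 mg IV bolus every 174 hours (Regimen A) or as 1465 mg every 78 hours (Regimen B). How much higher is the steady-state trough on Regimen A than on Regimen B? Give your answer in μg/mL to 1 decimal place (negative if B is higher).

-4.9 μg/mL

Regimen A: f = (1/2)^(174/48) ≈ 0.0811; Cmin,ss = (1436/117)·f/(1−f) ≈ 1.083 μg/mL.
Regimen B: f = (1/2)^(78/48) ≈ 0.3242; Cmin,ss = (1465/117)·f/(1−f) ≈ 6.007 μg/mL.
Difference ≈ 1.083 − 6.007 ≈ -4.924 μg/mL.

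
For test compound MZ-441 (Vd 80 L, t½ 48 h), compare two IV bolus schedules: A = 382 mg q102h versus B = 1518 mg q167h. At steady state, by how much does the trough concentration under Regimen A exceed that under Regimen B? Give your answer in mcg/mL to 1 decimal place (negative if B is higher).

-0.4 mcg/mL

Regimen A: f = (1/2)^(102/48) ≈ 0.2293; Cmin,ss = (382/80)·f/(1−f) ≈ 1.421 mcg/mL.
Regimen B: f = (1/2)^(167/48) ≈ 0.0897; Cmin,ss = (1518/80)·f/(1−f) ≈ 1.870 mcg/mL.
Difference ≈ 1.421 − 1.870 ≈ -0.449 mcg/mL.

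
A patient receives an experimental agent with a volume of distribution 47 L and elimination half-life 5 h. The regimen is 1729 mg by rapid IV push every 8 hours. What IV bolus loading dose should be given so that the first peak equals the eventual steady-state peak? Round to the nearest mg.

2580 mg

f = (1/2)^(8/5) ≈ 0.329877; accumulation ratio R = 1/(1−f) ≈ 1.49226.
Loading dose to hit Cmax,ss on first dose: D_load = D_maint·R ≈ 1729 × 1.49226 ≈ 2580.12 mg.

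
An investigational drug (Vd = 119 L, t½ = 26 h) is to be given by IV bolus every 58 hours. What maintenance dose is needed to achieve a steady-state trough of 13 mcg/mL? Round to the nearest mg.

5714 mg

τ/t½ = 58/26 ≈ 2.2308, so f = (1/2)^(58/26) ≈ 0.213045.
Cmin,ss = (D/Vd)·f/(1−f), so D = Cmin,ss·Vd·(1−f)/f.
D = 13 × 119 × (1−f)/f ≈ 13 × 119 × 3.69384 ≈ 5714.37 mg.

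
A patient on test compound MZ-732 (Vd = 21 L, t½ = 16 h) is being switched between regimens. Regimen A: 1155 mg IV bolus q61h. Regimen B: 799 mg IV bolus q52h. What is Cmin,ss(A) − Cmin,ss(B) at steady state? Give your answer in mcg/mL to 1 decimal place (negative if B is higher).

-0.3 mcg/mL

Regimen A: f = (1/2)^(61/16) ≈ 0.0712; Cmin,ss = (1155/21)·f/(1−f) ≈ 4.216 mcg/mL.
Regimen B: f = (1/2)^(52/16) ≈ 0.1051; Cmin,ss = (799/21)·f/(1−f) ≈ 4.468 mcg/mL.
Difference ≈ 4.216 − 4.468 ≈ -0.252 mcg/mL.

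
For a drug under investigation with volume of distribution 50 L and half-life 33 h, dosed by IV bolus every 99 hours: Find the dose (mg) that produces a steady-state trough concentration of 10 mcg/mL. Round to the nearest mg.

τ/t½ = 99/33 ≈ 3, so f = (1/2)^(99/33) ≈ 0.125000.
Cmin,ss = (D/Vd)·f/(1−f), so D = Cmin,ss·Vd·(1−f)/f.
D = 10 × 50 × (1−f)/f ≈ 10 × 50 × 7.00000 ≈ 3500.00 mg.

3500 mg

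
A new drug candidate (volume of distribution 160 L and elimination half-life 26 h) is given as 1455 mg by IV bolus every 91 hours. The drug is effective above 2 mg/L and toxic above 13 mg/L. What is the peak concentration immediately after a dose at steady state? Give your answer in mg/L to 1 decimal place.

Over one 91-h interval, 91/26 ≈ 3.5 half-lives elapse, leaving f ≈ 0.0884 of each dose.
Accumulation ratio R = 1/(1 − f) ≈ 1/0.9116 ≈ 1.0970.
Each bolus raises the concentration by D/Vd = 1455/160 ≈ 9.094 mg/L.
Cmax,ss = C₀/(1 − f) ≈ 9.094/0.9116 ≈ 9.976 mg/L.
Peak 10.0 mg/L vs MTC 13 mg/L: below toxic threshold.

10.0 mg/L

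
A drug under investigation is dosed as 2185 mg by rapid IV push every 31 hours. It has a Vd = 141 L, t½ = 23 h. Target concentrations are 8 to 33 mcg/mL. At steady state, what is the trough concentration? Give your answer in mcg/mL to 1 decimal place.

k = ln2/t½ = ln2/23 ≈ 0.030137 h⁻¹; fraction remaining f = e^(−kτ) = e^(−0.030137×31) ≈ 0.3929.
Accumulation ratio R = 1/(1 − f) ≈ 1/0.6071 ≈ 1.6472.
Single-dose peak C₀ = D/Vd = 2185/141 ≈ 15.496 mcg/mL.
Steady-state peak Cmax,ss = C₀·R ≈ 15.496 × 1.6472 ≈ 25.525 mcg/mL.
Steady-state trough Cmin,ss = Cmax,ss·f ≈ 25.525 × 0.3929 ≈ 10.029 mcg/mL.
Trough 10.0 mcg/mL vs MEC 8 mcg/mL: adequate.

10.0 mcg/mL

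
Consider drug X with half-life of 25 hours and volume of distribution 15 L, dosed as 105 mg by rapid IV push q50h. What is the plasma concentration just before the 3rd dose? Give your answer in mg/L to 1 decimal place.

f = (1/2)^(τ/t½) = (1/2)^(50/25) ≈ 0.2500.
C₀ = D/Vd = 105/15 ≈ 7.000 mg/L.
Before the 3rd dose, 2 doses have been given. Superposition: Cmin = C₀·(f + f²).
≈ 7.000 × (0.2500 + 0.0625) ≈ 7.000 × 0.3125 ≈ 2.188 mg/L.

2.2 mg/L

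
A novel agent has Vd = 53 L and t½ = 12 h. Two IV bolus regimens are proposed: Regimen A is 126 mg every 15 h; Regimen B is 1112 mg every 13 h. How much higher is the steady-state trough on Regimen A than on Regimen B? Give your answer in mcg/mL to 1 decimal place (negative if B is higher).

-17.0 mcg/mL

Regimen A: f = (1/2)^(15/12) ≈ 0.4204; Cmin,ss = (126/53)·f/(1−f) ≈ 1.724 mcg/mL.
Regimen B: f = (1/2)^(13/12) ≈ 0.4719; Cmin,ss = (1112/53)·f/(1−f) ≈ 18.748 mcg/mL.
Difference ≈ 1.724 − 18.748 ≈ -17.024 mcg/mL.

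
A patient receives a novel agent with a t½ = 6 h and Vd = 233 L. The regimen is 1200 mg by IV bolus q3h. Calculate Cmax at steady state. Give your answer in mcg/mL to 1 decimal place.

17.6 mcg/mL

τ/t½ = 3/6 ≈ 0.5, so fraction remaining f = (1/2)^(3/6) ≈ 0.7071.
Accumulation ratio R = 1/(1 − f) ≈ 1/0.2929 ≈ 3.4141.
Each bolus raises the concentration by D/Vd = 1200/233 ≈ 5.150 mcg/mL.
Steady-state peak Cmax,ss = C₀·R ≈ 5.150 × 3.4141 ≈ 17.583 mcg/mL.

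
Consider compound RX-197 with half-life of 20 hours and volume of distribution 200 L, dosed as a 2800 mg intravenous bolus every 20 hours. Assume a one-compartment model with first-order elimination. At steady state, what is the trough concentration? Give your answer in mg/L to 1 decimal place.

14.0 mg/L

The dosing interval is 1 half-life, so f = 2^(−1) = 0.5.
At steady state, R = 1/(1 − 0.5) = 2/1.
Single-dose peak C₀ = D/Vd = 2800/200 = 14 mg/L.
Steady-state peak Cmax,ss = C₀·R = 14 × 2/1 ≈ 28.000 mg/L.
Steady-state trough Cmin,ss = Cmax,ss·f ≈ 28.000 × 0.5 ≈ 14.000 mg/L.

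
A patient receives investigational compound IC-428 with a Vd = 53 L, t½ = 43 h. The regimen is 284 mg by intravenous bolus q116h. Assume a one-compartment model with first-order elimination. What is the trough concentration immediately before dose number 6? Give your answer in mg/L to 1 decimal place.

f = (1/2)^(τ/t½) = (1/2)^(116/43) ≈ 0.1541.
C₀ = D/Vd = 284/53 ≈ 5.358 mg/L.
Before the 6th dose, 5 doses have been given. Superposition: Cmin = C₀·(f + f² + … + f^5).
≈ 5.358 × (0.1541 + 0.0237 + 0.0037 + 0.0006 + 0.0001) ≈ 5.358 × 0.1822 ≈ 0.976 mg/L.

1.0 mg/L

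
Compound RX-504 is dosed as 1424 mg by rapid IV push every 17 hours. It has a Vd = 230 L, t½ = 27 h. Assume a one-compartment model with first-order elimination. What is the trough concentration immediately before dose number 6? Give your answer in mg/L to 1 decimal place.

10.0 mg/L

f = (1/2)^(τ/t½) = (1/2)^(17/27) ≈ 0.6463.
C₀ = D/Vd = 1424/230 ≈ 6.191 mg/L.
Before the 6th dose, 5 doses have been given. Superposition: Cmin = C₀·(f + f² + … + f^5).
≈ 6.191 × (0.6463 + 0.4177 + 0.2700 + 0.1745 + 0.1128) ≈ 6.191 × 1.6213 ≈ 10.037 mg/L.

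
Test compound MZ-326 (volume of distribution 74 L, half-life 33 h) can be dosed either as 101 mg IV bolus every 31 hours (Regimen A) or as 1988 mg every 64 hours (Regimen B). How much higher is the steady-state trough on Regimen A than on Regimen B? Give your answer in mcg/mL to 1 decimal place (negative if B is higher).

Regimen A: f = (1/2)^(31/33) ≈ 0.5215; Cmin,ss = (101/74)·f/(1−f) ≈ 1.488 mcg/mL.
Regimen B: f = (1/2)^(64/33) ≈ 0.2607; Cmin,ss = (1988/74)·f/(1−f) ≈ 9.473 mcg/mL.
Difference ≈ 1.488 − 9.473 ≈ -7.985 mcg/mL.

-8.0 mcg/mL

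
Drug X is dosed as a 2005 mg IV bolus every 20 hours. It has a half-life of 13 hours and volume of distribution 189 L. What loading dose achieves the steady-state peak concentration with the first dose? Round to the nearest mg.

f = (1/2)^(20/13) ≈ 0.344252; accumulation ratio R = 1/(1−f) ≈ 1.52498.
Loading dose to hit Cmax,ss on first dose: D_load = D_maint·R ≈ 2005 × 1.52498 ≈ 3057.58 mg.

3058 mg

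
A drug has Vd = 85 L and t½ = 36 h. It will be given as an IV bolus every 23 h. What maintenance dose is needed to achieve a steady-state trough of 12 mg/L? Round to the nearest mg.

568 mg

τ/t½ = 23/36 ≈ 0.63889, so f = (1/2)^(23/36) ≈ 0.642207.
Cmin,ss = (D/Vd)·f/(1−f), so D = Cmin,ss·Vd·(1−f)/f.
D = 12 × 85 × (1−f)/f ≈ 12 × 85 × 0.55713 ≈ 568.27 mg.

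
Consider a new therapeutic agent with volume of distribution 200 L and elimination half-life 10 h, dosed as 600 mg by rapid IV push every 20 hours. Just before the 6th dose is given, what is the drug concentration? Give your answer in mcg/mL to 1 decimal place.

f = (1/2)^(τ/t½) = (1/2)^(20/10) ≈ 0.2500.
C₀ = D/Vd = 600/200 ≈ 3.000 mcg/mL.
Before the 6th dose, 5 doses have been given. Superposition: Cmin = C₀·(f + f² + … + f^5).
≈ 3.000 × (0.2500 + 0.0625 + 0.0156 + 0.0039 + 0.0010) ≈ 3.000 × 0.3330 ≈ 0.999 mcg/mL.

1.0 mcg/mL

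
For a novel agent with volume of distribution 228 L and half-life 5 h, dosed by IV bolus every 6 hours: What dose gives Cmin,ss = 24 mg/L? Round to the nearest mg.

τ/t½ = 6/5 ≈ 1.2, so f = (1/2)^(6/5) ≈ 0.435275.
Cmin,ss = (D/Vd)·f/(1−f), so D = Cmin,ss·Vd·(1−f)/f.
D = 24 × 228 × (1−f)/f ≈ 24 × 228 × 1.29740 ≈ 7099.37 mg.

7099 mg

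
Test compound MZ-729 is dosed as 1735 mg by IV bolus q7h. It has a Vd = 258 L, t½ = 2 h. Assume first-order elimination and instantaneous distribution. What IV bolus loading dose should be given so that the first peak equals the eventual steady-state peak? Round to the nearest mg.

1903 mg

f = (1/2)^(7/2) ≈ 0.088388; accumulation ratio R = 1/(1−f) ≈ 1.09696.
Loading dose to hit Cmax,ss on first dose: D_load = D_maint·R ≈ 1735 × 1.09696 ≈ 1903.23 mg.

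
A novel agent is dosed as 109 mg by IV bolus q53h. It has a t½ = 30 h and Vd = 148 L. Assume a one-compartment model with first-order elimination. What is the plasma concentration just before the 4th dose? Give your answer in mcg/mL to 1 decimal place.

f = (1/2)^(τ/t½) = (1/2)^(53/30) ≈ 0.2939.
C₀ = D/Vd = 109/148 ≈ 0.736 mcg/mL.
Before the 4th dose, 3 doses have been given. Superposition: Cmin = C₀·(f + f² + … + f^3).
≈ 0.736 × (0.2939 + 0.0864 + 0.0254) ≈ 0.736 × 0.4057 ≈ 0.299 mcg/mL.

0.3 mcg/mL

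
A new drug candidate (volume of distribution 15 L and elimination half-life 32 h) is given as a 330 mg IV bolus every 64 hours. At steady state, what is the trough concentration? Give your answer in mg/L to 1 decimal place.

The dosing interval is 2 half-lives, so f = 2^(−2) = 0.25.
Accumulation ratio R = 1/(1 − f) = 1/0.75 = 4/3.
Single-dose peak C₀ = D/Vd = 330/15 = 22 mg/L.
Steady-state peak Cmax,ss = C₀·R = 22 × 4/3 ≈ 29.333 mg/L.
Steady-state trough Cmin,ss = Cmax,ss·f ≈ 29.333 × 0.25 ≈ 7.333 mg/L.

7.3 mg/L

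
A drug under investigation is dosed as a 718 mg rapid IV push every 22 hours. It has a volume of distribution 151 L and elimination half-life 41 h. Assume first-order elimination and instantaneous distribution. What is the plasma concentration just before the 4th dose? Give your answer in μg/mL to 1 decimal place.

f = (1/2)^(τ/t½) = (1/2)^(22/41) ≈ 0.6894.
C₀ = D/Vd = 718/151 ≈ 4.755 μg/mL.
Before the 4th dose, 3 doses have been given. Superposition: Cmin = C₀·(f + f² + … + f^3).
≈ 4.755 × (0.6894 + 0.4753 + 0.3277) ≈ 4.755 × 1.4924 ≈ 7.096 μg/mL.

7.1 μg/mL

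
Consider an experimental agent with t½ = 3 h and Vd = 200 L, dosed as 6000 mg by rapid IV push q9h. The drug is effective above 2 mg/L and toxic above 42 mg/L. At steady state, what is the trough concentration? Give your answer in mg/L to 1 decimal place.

τ = 9 h = 3 half-lives, so f = (1/2)^3 = 0.125.
Accumulation ratio R = 1/(1 − f) = 1/0.875 = 8/7.
Single-dose peak C₀ = D/Vd = 6000/200 = 30 mg/L.
Steady-state peak Cmax,ss = C₀·R = 30 × 8/7 ≈ 34.286 mg/L.
Steady-state trough Cmin,ss = Cmax,ss·f ≈ 34.286 × 0.125 ≈ 4.286 mg/L.
Trough 4.3 mg/L vs MEC 2 mg/L: adequate.

4.3 mg/L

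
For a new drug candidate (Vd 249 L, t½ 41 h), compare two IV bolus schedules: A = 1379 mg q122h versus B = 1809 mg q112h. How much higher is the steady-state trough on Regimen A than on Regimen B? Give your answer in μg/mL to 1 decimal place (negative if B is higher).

-0.5 μg/mL

Regimen A: f = (1/2)^(122/41) ≈ 0.1271; Cmin,ss = (1379/249)·f/(1−f) ≈ 0.806 μg/mL.
Regimen B: f = (1/2)^(112/41) ≈ 0.1505; Cmin,ss = (1809/249)·f/(1−f) ≈ 1.287 μg/mL.
Difference ≈ 0.806 − 1.287 ≈ -0.481 μg/mL.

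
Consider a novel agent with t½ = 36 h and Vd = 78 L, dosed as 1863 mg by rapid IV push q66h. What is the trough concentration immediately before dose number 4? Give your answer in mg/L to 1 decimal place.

9.1 mg/L

f = (1/2)^(τ/t½) = (1/2)^(66/36) ≈ 0.2806.
C₀ = D/Vd = 1863/78 ≈ 23.885 mg/L.
Before the 4th dose, 3 doses have been given. Superposition: Cmin = C₀·(f + f² + … + f^3).
≈ 23.885 × (0.2806 + 0.0787 + 0.0221) ≈ 23.885 × 0.3814 ≈ 9.110 mg/L.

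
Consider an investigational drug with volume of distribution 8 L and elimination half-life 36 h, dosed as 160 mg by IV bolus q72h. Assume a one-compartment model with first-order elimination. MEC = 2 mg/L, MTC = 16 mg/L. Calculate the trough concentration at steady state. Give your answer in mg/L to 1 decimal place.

The dosing interval is 2 half-lives, so f = 2^(−2) = 0.25.
At steady state, R = 1/(1 − 0.25) = 4/3.
Single-dose peak C₀ = D/Vd = 160/8 = 20 mg/L.
Steady-state peak Cmax,ss = C₀·R = 20 × 4/3 ≈ 26.667 mg/L.
Steady-state trough Cmin,ss = Cmax,ss·f ≈ 26.667 × 0.25 ≈ 6.667 mg/L.
Trough 6.7 mg/L vs MEC 2 mg/L: adequate.

6.7 mg/L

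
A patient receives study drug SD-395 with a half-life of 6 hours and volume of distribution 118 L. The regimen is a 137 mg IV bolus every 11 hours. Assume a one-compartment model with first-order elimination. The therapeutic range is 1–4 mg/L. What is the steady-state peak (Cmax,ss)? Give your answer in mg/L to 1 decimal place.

1.6 mg/L

Over one 11-h interval, 11/6 ≈ 1.8333 half-lives elapse, leaving f ≈ 0.2806 of each dose.
At steady state, accumulation factor R = 1/(1 − e^(−kτ)) ≈ 1.3900.
Single-dose peak C₀ = D/Vd = 137/118 ≈ 1.161 mg/L.
Steady-state peak Cmax,ss = C₀·R ≈ 1.161 × 1.3900 ≈ 1.614 mg/L.
Peak 1.6 mg/L vs MTC 4 mg/L: below toxic threshold.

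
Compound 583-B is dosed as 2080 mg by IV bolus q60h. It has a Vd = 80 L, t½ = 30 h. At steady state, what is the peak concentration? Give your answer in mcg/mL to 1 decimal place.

τ = 60 h = 2 half-lives, so f = (1/2)^2 = 0.25.
At steady state, R = 1/(1 − 0.25) = 4/3.
Single-dose peak C₀ = D/Vd = 2080/80 = 26 mcg/mL.
Steady-state peak Cmax,ss = C₀·R = 26 × 4/3 ≈ 34.667 mcg/mL.

34.7 mcg/mL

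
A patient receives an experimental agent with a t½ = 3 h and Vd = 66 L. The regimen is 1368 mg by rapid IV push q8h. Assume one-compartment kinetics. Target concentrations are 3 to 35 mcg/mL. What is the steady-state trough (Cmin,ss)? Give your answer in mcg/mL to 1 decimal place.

3.9 mcg/mL

τ/t½ = 8/3 ≈ 2.6667, so fraction remaining f = (1/2)^(8/3) ≈ 0.1575.
Accumulation ratio R = 1/(1 − f) ≈ 1/0.8425 ≈ 1.1869.
Single-dose peak C₀ = D/Vd = 1368/66 ≈ 20.727 mcg/mL.
Cmax,ss = C₀/(1 − f) ≈ 20.727/0.8425 ≈ 24.602 mcg/mL.
One interval later, Cmin,ss = Cmax,ss·e^(−kτ) ≈ 24.602 × 0.1575 ≈ 3.875 mcg/mL.
Trough 3.9 mcg/mL vs MEC 3 mcg/mL: adequate.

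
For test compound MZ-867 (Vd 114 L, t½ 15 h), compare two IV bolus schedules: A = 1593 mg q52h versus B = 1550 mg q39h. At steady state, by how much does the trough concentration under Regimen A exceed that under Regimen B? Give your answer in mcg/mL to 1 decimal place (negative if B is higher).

Regimen A: f = (1/2)^(52/15) ≈ 0.0905; Cmin,ss = (1593/114)·f/(1−f) ≈ 1.390 mcg/mL.
Regimen B: f = (1/2)^(39/15) ≈ 0.1649; Cmin,ss = (1550/114)·f/(1−f) ≈ 2.685 mcg/mL.
Difference ≈ 1.390 − 2.685 ≈ -1.295 mcg/mL.

-1.3 mcg/mL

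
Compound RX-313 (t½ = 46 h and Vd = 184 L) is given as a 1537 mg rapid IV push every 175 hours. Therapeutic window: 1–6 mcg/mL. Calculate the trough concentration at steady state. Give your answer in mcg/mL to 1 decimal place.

0.6 mcg/mL

τ/t½ = 175/46 ≈ 3.8043, so fraction remaining f = (1/2)^(175/46) ≈ 0.0716.
Single-dose peak C₀ = D/Vd = 1537/184 ≈ 8.353 mcg/mL.
Steady-state trough Cmin,ss = C₀·f/(1−f) ≈ 8.353 × 0.0716/0.9284 ≈ 0.644 mcg/mL.
Trough 0.6 mcg/mL vs MEC 1 mcg/mL: subtherapeutic.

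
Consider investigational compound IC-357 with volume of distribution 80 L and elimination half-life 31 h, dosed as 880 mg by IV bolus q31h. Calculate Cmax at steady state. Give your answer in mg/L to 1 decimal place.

22.0 mg/L

τ = 31 h = 1 half-life, so f = (1/2)^1 = 0.5.
Accumulation ratio R = 1/(1 − f) = 1/0.5 = 2/1.
Single-dose peak C₀ = D/Vd = 880/80 = 11 mg/L.
Steady-state peak Cmax,ss = C₀·R = 11 × 2/1 ≈ 22.000 mg/L.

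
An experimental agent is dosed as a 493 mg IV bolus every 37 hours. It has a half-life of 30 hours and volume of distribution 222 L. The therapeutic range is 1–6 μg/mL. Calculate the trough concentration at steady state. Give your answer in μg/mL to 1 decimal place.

1.6 μg/mL

τ/t½ = 37/30 ≈ 1.2333, so fraction remaining f = (1/2)^(37/30) ≈ 0.4253.
Accumulation ratio R = 1/(1 − f) ≈ 1/0.5747 ≈ 1.7400.
Single-dose peak C₀ = D/Vd = 493/222 ≈ 2.221 μg/mL.
Cmax,ss = C₀/(1 − f) ≈ 2.221/0.5747 ≈ 3.865 μg/mL.
One interval later, Cmin,ss = Cmax,ss·e^(−kτ) ≈ 3.865 × 0.4253 ≈ 1.644 μg/mL.
Trough 1.6 μg/mL vs MEC 1 μg/mL: adequate.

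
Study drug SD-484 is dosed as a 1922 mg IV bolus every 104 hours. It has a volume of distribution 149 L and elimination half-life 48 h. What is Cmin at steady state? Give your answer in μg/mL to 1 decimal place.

3.7 μg/mL

Over one 104-h interval, 104/48 ≈ 2.1667 half-lives elapse, leaving f ≈ 0.2227 of each dose.
Each bolus raises the concentration by D/Vd = 1922/149 ≈ 12.899 μg/mL.
Steady-state trough Cmin,ss = C₀·f/(1−f) ≈ 12.899 × 0.2227/0.7773 ≈ 3.696 μg/mL.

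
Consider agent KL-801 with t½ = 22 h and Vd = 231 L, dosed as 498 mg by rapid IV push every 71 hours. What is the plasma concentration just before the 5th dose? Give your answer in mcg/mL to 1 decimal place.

0.3 mcg/mL

f = (1/2)^(τ/t½) = (1/2)^(71/22) ≈ 0.1068.
C₀ = D/Vd = 498/231 ≈ 2.156 mcg/mL.
Before the 5th dose, 4 doses have been given. Superposition: Cmin = C₀·(f + f² + … + f^4).
≈ 2.156 × (0.1068 + 0.0114 + 0.0012 + 0.0001) ≈ 2.156 × 0.1195 ≈ 0.258 mcg/mL.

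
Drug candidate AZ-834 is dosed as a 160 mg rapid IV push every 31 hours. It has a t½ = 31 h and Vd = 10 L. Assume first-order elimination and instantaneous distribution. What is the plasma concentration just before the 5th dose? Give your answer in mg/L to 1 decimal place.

15.0 mg/L

f = (1/2)^(τ/t½) = (1/2)^(31/31) ≈ 0.5000.
C₀ = D/Vd = 160/10 ≈ 16.000 mg/L.
Before the 5th dose, 4 doses have been given. Superposition: Cmin = C₀·(f + f² + … + f^4).
≈ 16.000 × (0.5000 + 0.2500 + 0.1250 + 0.0625) ≈ 16.000 × 0.9375 ≈ 15.000 mg/L.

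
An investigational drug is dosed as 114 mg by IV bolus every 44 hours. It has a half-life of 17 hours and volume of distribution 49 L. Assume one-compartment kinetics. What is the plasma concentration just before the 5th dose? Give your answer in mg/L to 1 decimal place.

0.5 mg/L

f = (1/2)^(τ/t½) = (1/2)^(44/17) ≈ 0.1663.
C₀ = D/Vd = 114/49 ≈ 2.327 mg/L.
Before the 5th dose, 4 doses have been given. Superposition: Cmin = C₀·(f + f² + … + f^4).
≈ 2.327 × (0.1663 + 0.0277 + 0.0046 + 0.0008) ≈ 2.327 × 0.1994 ≈ 0.464 mg/L.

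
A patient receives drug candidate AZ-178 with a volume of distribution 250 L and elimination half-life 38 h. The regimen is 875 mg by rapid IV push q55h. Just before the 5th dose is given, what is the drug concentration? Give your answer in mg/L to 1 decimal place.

f = (1/2)^(τ/t½) = (1/2)^(55/38) ≈ 0.3667.
C₀ = D/Vd = 875/250 ≈ 3.500 mg/L.
Before the 5th dose, 4 doses have been given. Superposition: Cmin = C₀·(f + f² + … + f^4).
≈ 3.500 × (0.3667 + 0.1345 + 0.0493 + 0.0181) ≈ 3.500 × 0.5686 ≈ 1.990 mg/L.

2.0 mg/L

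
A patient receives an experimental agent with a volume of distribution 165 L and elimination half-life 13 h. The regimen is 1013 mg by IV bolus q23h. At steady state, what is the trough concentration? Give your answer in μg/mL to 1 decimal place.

2.5 μg/mL

k = ln2/t½ = ln2/13 ≈ 0.053319 h⁻¹; fraction remaining f = e^(−kτ) = e^(−0.053319×23) ≈ 0.2934.
Single-dose peak C₀ = D/Vd = 1013/165 ≈ 6.139 μg/mL.
Steady-state trough Cmin,ss = C₀·f/(1−f) ≈ 6.139 × 0.2934/0.7066 ≈ 2.549 μg/mL.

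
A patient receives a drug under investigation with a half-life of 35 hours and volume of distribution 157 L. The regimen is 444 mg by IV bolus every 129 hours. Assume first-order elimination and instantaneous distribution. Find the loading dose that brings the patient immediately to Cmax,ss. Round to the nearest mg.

f = (1/2)^(129/35) ≈ 0.077712; accumulation ratio R = 1/(1−f) ≈ 1.08426.
Loading dose to hit Cmax,ss on first dose: D_load = D_maint·R ≈ 444 × 1.08426 ≈ 481.41 mg.

481 mg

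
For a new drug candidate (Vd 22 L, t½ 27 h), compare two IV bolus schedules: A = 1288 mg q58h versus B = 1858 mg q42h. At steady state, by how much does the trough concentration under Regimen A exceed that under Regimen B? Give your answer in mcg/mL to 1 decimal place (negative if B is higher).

-26.5 mcg/mL

Regimen A: f = (1/2)^(58/27) ≈ 0.2256; Cmin,ss = (1288/22)·f/(1−f) ≈ 17.056 mcg/mL.
Regimen B: f = (1/2)^(42/27) ≈ 0.3402; Cmin,ss = (1858/22)·f/(1−f) ≈ 43.546 mcg/mL.
Difference ≈ 17.056 − 43.546 ≈ -26.490 mcg/mL.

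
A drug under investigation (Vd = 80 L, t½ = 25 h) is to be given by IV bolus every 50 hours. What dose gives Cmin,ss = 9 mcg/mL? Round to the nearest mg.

2160 mg

τ/t½ = 50/25 ≈ 2, so f = (1/2)^(50/25) ≈ 0.250000.
Cmin,ss = (D/Vd)·f/(1−f), so D = Cmin,ss·Vd·(1−f)/f.
D = 9 × 80 × (1−f)/f ≈ 9 × 80 × 3.00000 ≈ 2160.00 mg.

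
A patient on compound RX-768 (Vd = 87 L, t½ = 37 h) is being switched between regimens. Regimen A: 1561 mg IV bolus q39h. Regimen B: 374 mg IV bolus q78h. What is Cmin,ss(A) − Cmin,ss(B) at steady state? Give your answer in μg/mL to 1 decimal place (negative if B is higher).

Regimen A: f = (1/2)^(39/37) ≈ 0.4816; Cmin,ss = (1561/87)·f/(1−f) ≈ 16.669 μg/mL.
Regimen B: f = (1/2)^(78/37) ≈ 0.2320; Cmin,ss = (374/87)·f/(1−f) ≈ 1.299 μg/mL.
Difference ≈ 16.669 − 1.299 ≈ 15.370 μg/mL.

15.4 μg/mL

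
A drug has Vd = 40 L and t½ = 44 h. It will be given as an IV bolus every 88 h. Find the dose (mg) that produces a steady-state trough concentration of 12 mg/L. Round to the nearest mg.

1440 mg

τ/t½ = 88/44 ≈ 2, so f = (1/2)^(88/44) ≈ 0.250000.
Cmin,ss = (D/Vd)·f/(1−f), so D = Cmin,ss·Vd·(1−f)/f.
D = 12 × 40 × (1−f)/f ≈ 12 × 40 × 3.00000 ≈ 1440.00 mg.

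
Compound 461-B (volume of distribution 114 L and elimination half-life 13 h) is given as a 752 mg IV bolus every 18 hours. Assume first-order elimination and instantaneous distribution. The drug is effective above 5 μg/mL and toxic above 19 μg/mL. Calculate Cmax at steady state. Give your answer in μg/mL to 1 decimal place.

10.7 μg/mL

Over one 18-h interval, 18/13 ≈ 1.3846 half-lives elapse, leaving f ≈ 0.3830 of each dose.
Accumulation ratio R = 1/(1 − f) ≈ 1/0.6170 ≈ 1.6207.
Single-dose peak C₀ = D/Vd = 752/114 ≈ 6.596 μg/mL.
Steady-state peak Cmax,ss = C₀·R ≈ 6.596 × 1.6207 ≈ 10.690 μg/mL.
Peak 10.7 μg/mL vs MTC 19 μg/mL: below toxic threshold.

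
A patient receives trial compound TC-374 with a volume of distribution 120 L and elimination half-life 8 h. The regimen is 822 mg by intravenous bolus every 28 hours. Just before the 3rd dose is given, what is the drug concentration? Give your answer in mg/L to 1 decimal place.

f = (1/2)^(τ/t½) = (1/2)^(28/8) ≈ 0.0884.
C₀ = D/Vd = 822/120 ≈ 6.850 mg/L.
Before the 3rd dose, 2 doses have been given. Superposition: Cmin = C₀·(f + f²).
≈ 6.850 × (0.0884 + 0.0078) ≈ 6.850 × 0.0962 ≈ 0.659 mg/L.

0.7 mg/L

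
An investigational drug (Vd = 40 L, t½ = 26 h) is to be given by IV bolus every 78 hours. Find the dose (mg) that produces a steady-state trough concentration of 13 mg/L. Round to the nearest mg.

3640 mg

τ/t½ = 78/26 ≈ 3, so f = (1/2)^(78/26) ≈ 0.125000.
Cmin,ss = (D/Vd)·f/(1−f), so D = Cmin,ss·Vd·(1−f)/f.
D = 13 × 40 × (1−f)/f ≈ 13 × 40 × 7.00000 ≈ 3640.00 mg.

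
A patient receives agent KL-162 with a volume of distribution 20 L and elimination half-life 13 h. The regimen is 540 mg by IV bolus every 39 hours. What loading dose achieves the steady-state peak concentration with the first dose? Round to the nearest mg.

617 mg

f = (1/2)^(39/13) ≈ 0.125000; accumulation ratio R = 1/(1−f) ≈ 1.14286.
Loading dose to hit Cmax,ss on first dose: D_load = D_maint·R ≈ 540 × 1.14286 ≈ 617.14 mg.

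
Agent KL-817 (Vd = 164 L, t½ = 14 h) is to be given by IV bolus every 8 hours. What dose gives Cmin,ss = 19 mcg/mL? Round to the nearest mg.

1514 mg

τ/t½ = 8/14 ≈ 0.57143, so f = (1/2)^(8/14) ≈ 0.672950.
Cmin,ss = (D/Vd)·f/(1−f), so D = Cmin,ss·Vd·(1−f)/f.
D = 19 × 164 × (1−f)/f ≈ 19 × 164 × 0.48599 ≈ 1514.34 mg.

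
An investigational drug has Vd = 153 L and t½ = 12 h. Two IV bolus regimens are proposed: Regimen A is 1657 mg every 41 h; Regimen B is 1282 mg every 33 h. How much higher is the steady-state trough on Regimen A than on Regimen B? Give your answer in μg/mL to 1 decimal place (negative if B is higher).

Regimen A: f = (1/2)^(41/12) ≈ 0.0936; Cmin,ss = (1657/153)·f/(1−f) ≈ 1.118 μg/mL.
Regimen B: f = (1/2)^(33/12) ≈ 0.1487; Cmin,ss = (1282/153)·f/(1−f) ≈ 1.464 μg/mL.
Difference ≈ 1.118 − 1.464 ≈ -0.346 μg/mL.

-0.3 μg/mL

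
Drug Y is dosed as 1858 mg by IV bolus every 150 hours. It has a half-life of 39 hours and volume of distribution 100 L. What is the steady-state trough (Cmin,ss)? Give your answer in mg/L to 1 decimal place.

k = ln2/t½ = ln2/39 ≈ 0.017773 h⁻¹; fraction remaining f = e^(−kτ) = e^(−0.017773×150) ≈ 0.0695.
Each bolus raises the concentration by D/Vd = 1858/100 ≈ 18.580 mg/L.
Steady-state trough Cmin,ss = C₀·f/(1−f) ≈ 18.580 × 0.0695/0.9305 ≈ 1.388 mg/L.

1.4 mg/L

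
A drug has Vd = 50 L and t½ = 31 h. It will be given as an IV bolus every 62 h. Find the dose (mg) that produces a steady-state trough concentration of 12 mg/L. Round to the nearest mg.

1800 mg

τ/t½ = 62/31 ≈ 2, so f = (1/2)^(62/31) ≈ 0.250000.
Cmin,ss = (D/Vd)·f/(1−f), so D = Cmin,ss·Vd·(1−f)/f.
D = 12 × 50 × (1−f)/f ≈ 12 × 50 × 3.00000 ≈ 1800.00 mg.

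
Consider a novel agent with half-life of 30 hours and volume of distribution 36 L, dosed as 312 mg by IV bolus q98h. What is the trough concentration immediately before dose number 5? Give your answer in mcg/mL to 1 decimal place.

1.0 mcg/mL

f = (1/2)^(τ/t½) = (1/2)^(98/30) ≈ 0.1039.
C₀ = D/Vd = 312/36 ≈ 8.667 mcg/mL.
Before the 5th dose, 4 doses have been given. Superposition: Cmin = C₀·(f + f² + … + f^4).
≈ 8.667 × (0.1039 + 0.0108 + 0.0011 + 0.0001) ≈ 8.667 × 0.1159 ≈ 1.005 mcg/mL.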